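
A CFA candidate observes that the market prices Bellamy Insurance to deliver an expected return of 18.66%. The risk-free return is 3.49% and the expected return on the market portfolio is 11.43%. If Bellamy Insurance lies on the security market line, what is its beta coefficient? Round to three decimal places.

MRP = 11.43% − 3.49% = 7.94%
β = (E(R) − R_f) / MRP = (18.66% − 3.49%) / 7.94% = 15.17% / 7.94% = 1.911

1.911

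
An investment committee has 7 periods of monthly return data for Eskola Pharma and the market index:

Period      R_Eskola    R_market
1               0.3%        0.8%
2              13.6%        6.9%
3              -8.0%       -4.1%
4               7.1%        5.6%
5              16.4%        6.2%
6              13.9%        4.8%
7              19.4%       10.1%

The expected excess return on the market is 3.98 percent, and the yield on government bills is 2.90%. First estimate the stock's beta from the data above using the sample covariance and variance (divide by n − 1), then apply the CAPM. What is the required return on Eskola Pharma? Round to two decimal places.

10.92%

Mean R_i = (0.3 + 13.6 − 8.0 + 7.1 + 16.4 + 13.9 + 19.4) / 7 = 8.9571%
Mean R_m = (0.8 + 6.9 − 4.1 + 5.6 + 6.2 + 4.8 + 10.1) / 7 = 4.3286%
Σ(R_i − R̄_i)(R_m − R̄_m) = 259.5786  ⇒  Cov = 259.5786 / 6 = 43.2631
Σ(R_m − R̄_m)² = 128.7543  ⇒  Var(R_m) = 128.7543 / 6 = 21.4591
β = Cov / Var(R_m) = 43.2631 / 21.4591 = 2.0161
E(R) = R_f + β × MRP = 2.90% + 2.0161 × 3.98% = 10.92%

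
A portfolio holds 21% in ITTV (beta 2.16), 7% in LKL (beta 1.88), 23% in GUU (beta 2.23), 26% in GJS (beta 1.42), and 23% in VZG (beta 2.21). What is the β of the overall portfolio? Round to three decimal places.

β_P = Σ w_i β_i = 0.21×2.16 + 0.07×1.88 + 0.23×2.23 + 0.26×1.42 + 0.23×2.21 = 1.9756

1.976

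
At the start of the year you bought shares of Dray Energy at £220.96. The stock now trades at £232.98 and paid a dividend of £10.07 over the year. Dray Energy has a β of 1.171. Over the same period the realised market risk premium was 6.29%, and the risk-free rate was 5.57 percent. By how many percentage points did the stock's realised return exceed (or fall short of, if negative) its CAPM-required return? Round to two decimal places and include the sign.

Realised HPR = (P1 + D1 − P0) / P0 = (232.98 + 10.07 − 220.96) / 220.96 = 22.09 / 220.96 = 9.9973%
CAPM required = R_f + β·MRP = 5.57% + 1.171 × 6.29% = 12.93559%
α = realised − required = 9.9973% − 12.93559% = -2.94%

-2.94%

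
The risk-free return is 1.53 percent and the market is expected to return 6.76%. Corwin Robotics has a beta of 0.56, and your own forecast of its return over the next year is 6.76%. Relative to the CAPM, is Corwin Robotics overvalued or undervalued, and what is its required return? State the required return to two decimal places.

Undervalued; required return 4.46%

MRP = 6.76% − 1.53% = 5.23%
Required return = R_f + β·MRP = 1.53% + 0.56 × 5.23% = 4.46%
Forecast 6.76% > required 4.46% → the stock plots above the SML → undervalued.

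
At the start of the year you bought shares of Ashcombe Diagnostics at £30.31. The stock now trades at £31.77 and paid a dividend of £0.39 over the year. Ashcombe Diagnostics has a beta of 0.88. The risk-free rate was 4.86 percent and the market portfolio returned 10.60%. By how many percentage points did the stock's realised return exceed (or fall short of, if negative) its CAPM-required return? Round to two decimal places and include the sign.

Realised HPR = (P1 + D1 − P0) / P0 = (31.77 + 0.39 − 30.31) / 30.31 = 1.85 / 30.31 = 6.1036%
MRP = 10.60% − 4.86% = 5.74%
CAPM required = R_f + β·MRP = 4.86% + 0.88 × 5.74% = 9.9112%
α = realised − required = 6.1036% − 9.9112% = -3.81%

-3.81%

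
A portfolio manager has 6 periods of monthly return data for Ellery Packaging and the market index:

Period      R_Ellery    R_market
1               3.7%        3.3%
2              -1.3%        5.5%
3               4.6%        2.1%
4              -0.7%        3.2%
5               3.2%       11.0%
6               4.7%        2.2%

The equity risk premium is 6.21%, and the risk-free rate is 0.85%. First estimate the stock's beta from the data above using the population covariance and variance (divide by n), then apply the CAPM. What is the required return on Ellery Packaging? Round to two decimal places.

0.14%

Mean R_i = (3.7 − 1.3 + 4.6 − 0.7 + 3.2 + 4.7) / 6 = 2.3667%
Mean R_m = (3.3 + 5.5 + 2.1 + 3.2 + 11.0 + 2.2) / 6 = 4.5500%
Σ(R_i − R̄_i)(R_m − R̄_m) = -6.5900  ⇒  Cov = -6.5900 / 6 = -1.0983
Σ(R_m − R̄_m)² = 57.4150  ⇒  Var(R_m) = 57.4150 / 6 = 9.5692
β = Cov / Var(R_m) = -1.0983 / 9.5692 = -0.1148
E(R) = R_f + β × MRP = 0.85% + -0.1148 × 6.21% = 0.14%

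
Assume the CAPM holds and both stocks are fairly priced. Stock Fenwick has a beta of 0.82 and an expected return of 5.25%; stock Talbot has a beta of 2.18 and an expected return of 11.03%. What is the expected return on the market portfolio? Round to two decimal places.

6.02%

Both satisfy E(R) = R_f + β·MRP, so the slope of the SML is
MRP = (11.03% − 5.25%) / (2.18 − 0.82) = 5.78% / 1.36 = 4.2500%
R_f = E(R_Fenwick) − β_Fenwick·MRP = 5.25% − 0.82 × 4.2500% = 1.7650%
E(R_m) = R_f + MRP = 1.7650% + 4.2500% = 6.02%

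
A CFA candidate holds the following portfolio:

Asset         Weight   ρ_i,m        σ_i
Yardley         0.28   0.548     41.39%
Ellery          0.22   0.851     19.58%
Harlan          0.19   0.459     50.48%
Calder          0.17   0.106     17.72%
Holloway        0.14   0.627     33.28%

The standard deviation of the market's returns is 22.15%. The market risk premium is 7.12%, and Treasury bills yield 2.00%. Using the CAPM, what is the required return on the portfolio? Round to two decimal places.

7.68%

β_Yardley = 0.548 × 41.39% / 22.15% = 1.0240
β_Ellery = 0.851 × 19.58% / 22.15% = 0.7523
β_Harlan = 0.459 × 50.48% / 22.15% = 1.0461
β_Calder = 0.106 × 17.72% / 22.15% = 0.0848
β_Holloway = 0.627 × 33.28% / 22.15% = 0.9421
β_P = Σ w_i β_i = 0.28×1.0240 + 0.22×0.7523 + 0.19×1.0461 + 0.17×0.0848 + 0.14×0.9421 = 0.7973
E(R_P) = R_f + β_P × MRP = 2.00% + 0.7973 × 7.12% = 7.68%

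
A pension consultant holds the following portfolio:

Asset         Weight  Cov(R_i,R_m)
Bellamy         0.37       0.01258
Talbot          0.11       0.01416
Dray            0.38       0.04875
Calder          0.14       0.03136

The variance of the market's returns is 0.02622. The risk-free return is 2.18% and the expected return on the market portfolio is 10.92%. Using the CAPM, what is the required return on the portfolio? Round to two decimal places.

11.89%

β_Bellamy = 0.01258 / 0.02622 = 0.4798
β_Talbot = 0.01416 / 0.02622 = 0.5400
β_Dray = 0.04875 / 0.02622 = 1.8593
β_Calder = 0.03136 / 0.02622 = 1.1960
β_P = Σ w_i β_i = 0.37×0.4798 + 0.11×0.5400 + 0.38×1.8593 + 0.14×1.1960 = 1.1109
MRP = 10.92% − 2.18% = 8.74%
E(R_P) = R_f + β_P × MRP = 2.18% + 1.1109 × 8.74% = 11.89%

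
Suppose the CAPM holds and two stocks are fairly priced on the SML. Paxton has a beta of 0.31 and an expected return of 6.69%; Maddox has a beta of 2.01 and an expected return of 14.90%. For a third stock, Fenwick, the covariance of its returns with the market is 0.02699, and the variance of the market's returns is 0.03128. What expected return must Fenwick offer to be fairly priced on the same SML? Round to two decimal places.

9.36%

MRP = (14.90% − 6.69%) / (2.01 − 0.31) = 4.8294%
R_f = 6.69% − 0.31 × 4.8294% = 5.1929%
β_Fenwick = Cov / Var(R_m) = 0.02699 / 0.03128 = 0.8629
E(R_Fenwick) = R_f + β × MRP = 5.1929% + 0.8629 × 4.8294% = 9.36%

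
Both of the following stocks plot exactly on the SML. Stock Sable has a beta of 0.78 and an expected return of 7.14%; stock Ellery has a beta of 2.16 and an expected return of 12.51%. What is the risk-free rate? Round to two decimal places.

4.10%

Both satisfy E(R) = R_f + β·MRP, so the slope of the SML is
MRP = (12.51% − 7.14%) / (2.16 − 0.78) = 5.37% / 1.38 = 3.8913%
R_f = E(R_Sable) − β_Sable·MRP = 7.14% − 0.78 × 3.8913% = 4.1048%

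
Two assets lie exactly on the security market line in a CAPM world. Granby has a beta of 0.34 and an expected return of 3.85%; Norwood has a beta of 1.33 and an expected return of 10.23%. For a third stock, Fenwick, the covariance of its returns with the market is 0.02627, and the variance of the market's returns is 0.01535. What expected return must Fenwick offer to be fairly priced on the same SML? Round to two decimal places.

MRP = (10.23% − 3.85%) / (1.33 − 0.34) = 6.4444%
R_f = 3.85% − 0.34 × 6.4444% = 1.6589%
β_Fenwick = Cov / Var(R_m) = 0.02627 / 0.01535 = 1.7114
E(R_Fenwick) = R_f + β × MRP = 1.6589% + 1.7114 × 6.4444% = 12.69%

12.69%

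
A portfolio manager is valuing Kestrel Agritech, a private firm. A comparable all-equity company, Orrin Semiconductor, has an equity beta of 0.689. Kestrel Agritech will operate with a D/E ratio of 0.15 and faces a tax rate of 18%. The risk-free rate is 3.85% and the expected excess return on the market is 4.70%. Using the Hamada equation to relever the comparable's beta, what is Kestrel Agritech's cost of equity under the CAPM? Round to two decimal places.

β_L = β_U × [1 + (1 − t)(D/E)] = 0.689 × [1 + (1 − 0.18) × 0.15]
    = 0.689 × [1 + 0.82 × 0.15] = 0.689 × 1.1230 = 0.7737
E(R) = R_f + β_L × MRP = 3.85% + 0.7737 × 4.70% = 7.49%

7.49%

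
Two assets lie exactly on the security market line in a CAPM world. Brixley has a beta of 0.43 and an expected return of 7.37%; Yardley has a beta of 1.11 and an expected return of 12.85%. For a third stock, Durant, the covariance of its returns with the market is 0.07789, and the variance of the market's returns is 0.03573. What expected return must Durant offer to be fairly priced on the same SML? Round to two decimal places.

21.47%

MRP = (12.85% − 7.37%) / (1.11 − 0.43) = 8.0588%
R_f = 7.37% − 0.43 × 8.0588% = 3.9047%
β_Durant = Cov / Var(R_m) = 0.07789 / 0.03573 = 2.1800
E(R_Durant) = R_f + β × MRP = 3.9047% + 2.1800 × 8.0588% = 21.47%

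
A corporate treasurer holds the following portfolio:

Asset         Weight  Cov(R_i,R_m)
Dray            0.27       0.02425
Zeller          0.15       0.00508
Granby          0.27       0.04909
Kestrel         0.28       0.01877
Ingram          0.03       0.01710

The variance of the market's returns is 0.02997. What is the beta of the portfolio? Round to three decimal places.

β_Dray = 0.02425 / 0.02997 = 0.8091
β_Zeller = 0.00508 / 0.02997 = 0.1695
β_Granby = 0.04909 / 0.02997 = 1.6380
β_Kestrel = 0.01877 / 0.02997 = 0.6263
β_Ingram = 0.01710 / 0.02997 = 0.5706
β_P = Σ w_i β_i = 0.27×0.8091 + 0.15×0.1695 + 0.27×1.6380 + 0.28×0.6263 + 0.03×0.5706 = 0.8786

0.879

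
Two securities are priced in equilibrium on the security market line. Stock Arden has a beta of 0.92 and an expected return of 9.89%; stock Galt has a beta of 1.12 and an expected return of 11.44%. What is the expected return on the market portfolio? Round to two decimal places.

Both satisfy E(R) = R_f + β·MRP, so the slope of the SML is
MRP = (11.44% − 9.89%) / (1.12 − 0.92) = 1.55% / 0.20 = 7.7500%
R_f = E(R_Arden) − β_Arden·MRP = 9.89% − 0.92 × 7.7500% = 2.7600%
E(R_m) = R_f + MRP = 2.7600% + 7.7500% = 10.51%

10.51%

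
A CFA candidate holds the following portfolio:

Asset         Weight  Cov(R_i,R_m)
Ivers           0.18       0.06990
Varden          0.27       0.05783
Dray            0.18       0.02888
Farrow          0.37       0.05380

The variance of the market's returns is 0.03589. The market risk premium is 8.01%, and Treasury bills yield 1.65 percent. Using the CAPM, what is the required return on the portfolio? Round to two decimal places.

13.55%

β_Ivers = 0.06990 / 0.03589 = 1.9476
β_Varden = 0.05783 / 0.03589 = 1.6113
β_Dray = 0.02888 / 0.03589 = 0.8047
β_Farrow = 0.05380 / 0.03589 = 1.4990
β_P = Σ w_i β_i = 0.18×1.9476 + 0.27×1.6113 + 0.18×0.8047 + 0.37×1.4990 = 1.4851
E(R_P) = R_f + β_P × MRP = 1.65% + 1.4851 × 8.01% = 13.55%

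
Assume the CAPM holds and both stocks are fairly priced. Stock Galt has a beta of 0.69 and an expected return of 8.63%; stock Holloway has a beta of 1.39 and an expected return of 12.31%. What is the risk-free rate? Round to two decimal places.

Both satisfy E(R) = R_f + β·MRP, so the slope of the SML is
MRP = (12.31% − 8.63%) / (1.39 − 0.69) = 3.68% / 0.70 = 5.2571%
R_f = E(R_Galt) − β_Galt·MRP = 8.63% − 0.69 × 5.2571% = 5.0026%

5.00%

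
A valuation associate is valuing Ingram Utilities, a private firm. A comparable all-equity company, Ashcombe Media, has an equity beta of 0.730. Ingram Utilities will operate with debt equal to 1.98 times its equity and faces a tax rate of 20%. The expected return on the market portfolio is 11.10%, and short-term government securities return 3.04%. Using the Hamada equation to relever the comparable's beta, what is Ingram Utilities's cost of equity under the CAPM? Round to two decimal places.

18.24%

β_L = β_U × [1 + (1 − t)(D/E)] = 0.730 × [1 + (1 − 0.20) × 1.98]
    = 0.730 × [1 + 0.80 × 1.98] = 0.730 × 2.5840 = 1.8863
MRP = 11.10% − 3.04% = 8.06%
E(R) = R_f + β_L × MRP = 3.04% + 1.8863 × 8.06% = 18.24%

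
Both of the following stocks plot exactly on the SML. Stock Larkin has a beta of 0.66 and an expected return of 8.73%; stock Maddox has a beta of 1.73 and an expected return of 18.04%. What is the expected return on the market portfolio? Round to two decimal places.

11.69%

Both satisfy E(R) = R_f + β·MRP, so the slope of the SML is
MRP = (18.04% − 8.73%) / (1.73 − 0.66) = 9.31% / 1.07 = 8.7009%
R_f = E(R_Larkin) − β_Larkin·MRP = 8.73% − 0.66 × 8.7009% = 2.9874%
E(R_m) = R_f + MRP = 2.9874% + 8.7009% = 11.69%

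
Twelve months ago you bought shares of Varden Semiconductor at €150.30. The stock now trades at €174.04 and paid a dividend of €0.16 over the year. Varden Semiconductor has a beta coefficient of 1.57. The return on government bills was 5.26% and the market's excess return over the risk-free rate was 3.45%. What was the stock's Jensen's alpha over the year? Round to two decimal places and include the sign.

+5.23%

Realised HPR = (P1 + D1 − P0) / P0 = (174.04 + 0.16 − 150.30) / 150.30 = 23.90 / 150.30 = 15.9015%
CAPM required = R_f + β·MRP = 5.26% + 1.57 × 3.45% = 10.6765%
α = realised − required = 15.9015% − 10.6765% = +5.23%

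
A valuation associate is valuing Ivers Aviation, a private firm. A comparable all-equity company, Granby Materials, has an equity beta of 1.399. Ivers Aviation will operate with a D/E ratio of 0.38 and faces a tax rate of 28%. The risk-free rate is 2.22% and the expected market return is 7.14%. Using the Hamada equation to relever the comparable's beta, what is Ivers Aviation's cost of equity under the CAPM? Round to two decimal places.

β_L = β_U × [1 + (1 − t)(D/E)] = 1.399 × [1 + (1 − 0.28) × 0.38]
    = 1.399 × [1 + 0.72 × 0.38] = 1.399 × 1.2736 = 1.7818
MRP = 7.14% − 2.22% = 4.92%
E(R) = R_f + β_L × MRP = 2.22% + 1.7818 × 4.92% = 10.99%

10.99%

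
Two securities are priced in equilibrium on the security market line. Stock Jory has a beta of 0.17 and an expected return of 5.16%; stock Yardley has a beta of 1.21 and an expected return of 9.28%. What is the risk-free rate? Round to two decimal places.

Both satisfy E(R) = R_f + β·MRP, so the slope of the SML is
MRP = (9.28% − 5.16%) / (1.21 − 0.17) = 4.12% / 1.04 = 3.9615%
R_f = E(R_Jory) − β_Jory·MRP = 5.16% − 0.17 × 3.9615% = 4.4865%

4.49%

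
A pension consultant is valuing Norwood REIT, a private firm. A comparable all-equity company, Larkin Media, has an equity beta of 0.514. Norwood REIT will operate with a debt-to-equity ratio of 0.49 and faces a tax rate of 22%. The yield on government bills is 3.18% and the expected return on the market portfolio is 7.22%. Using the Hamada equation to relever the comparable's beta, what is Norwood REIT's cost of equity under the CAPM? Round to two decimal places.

β_L = β_U × [1 + (1 − t)(D/E)] = 0.514 × [1 + (1 − 0.22) × 0.49]
    = 0.514 × [1 + 0.78 × 0.49] = 0.514 × 1.3822 = 0.7105
MRP = 7.22% − 3.18% = 4.04%
E(R) = R_f + β_L × MRP = 3.18% + 0.7105 × 4.04% = 6.05%

6.05%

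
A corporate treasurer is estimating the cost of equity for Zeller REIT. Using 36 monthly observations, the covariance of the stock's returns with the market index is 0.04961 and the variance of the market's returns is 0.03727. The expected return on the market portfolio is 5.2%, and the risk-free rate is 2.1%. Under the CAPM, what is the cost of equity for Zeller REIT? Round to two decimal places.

6.23%

β = Cov(R_i, R_m) / Var(R_m) = 0.04961 / 0.03727 = 1.3311
MRP = 5.2% − 2.1% = 3.10%
E(R) = R_f + β × MRP = 2.1% + 1.3311 × 3.1% = 6.23%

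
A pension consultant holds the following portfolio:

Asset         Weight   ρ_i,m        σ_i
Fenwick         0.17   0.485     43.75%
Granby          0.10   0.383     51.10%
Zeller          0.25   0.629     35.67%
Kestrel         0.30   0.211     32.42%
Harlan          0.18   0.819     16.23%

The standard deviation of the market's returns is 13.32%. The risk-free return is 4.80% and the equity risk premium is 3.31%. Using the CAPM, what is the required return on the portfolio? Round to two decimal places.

β_Fenwick = 0.485 × 43.75% / 13.32% = 1.5930
β_Granby = 0.383 × 51.10% / 13.32% = 1.4693
β_Zeller = 0.629 × 35.67% / 13.32% = 1.6844
β_Kestrel = 0.211 × 32.42% / 13.32% = 0.5136
β_Harlan = 0.819 × 16.23% / 13.32% = 0.9979
β_P = Σ w_i β_i = 0.17×1.5930 + 0.10×1.4693 + 0.25×1.6844 + 0.30×0.5136 + 0.18×0.9979 = 1.1725
E(R_P) = R_f + β_P × MRP = 4.80% + 1.1725 × 3.31% = 8.68%

8.68%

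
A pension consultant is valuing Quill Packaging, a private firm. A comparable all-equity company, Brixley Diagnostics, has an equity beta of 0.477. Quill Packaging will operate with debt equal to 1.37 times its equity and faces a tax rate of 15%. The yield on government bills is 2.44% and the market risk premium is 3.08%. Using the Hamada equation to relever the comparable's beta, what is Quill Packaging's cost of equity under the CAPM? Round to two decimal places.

β_L = β_U × [1 + (1 − t)(D/E)] = 0.477 × [1 + (1 − 0.15) × 1.37]
    = 0.477 × [1 + 0.85 × 1.37] = 0.477 × 2.1645 = 1.0325
E(R) = R_f + β_L × MRP = 2.44% + 1.0325 × 3.08% = 5.62%

5.62%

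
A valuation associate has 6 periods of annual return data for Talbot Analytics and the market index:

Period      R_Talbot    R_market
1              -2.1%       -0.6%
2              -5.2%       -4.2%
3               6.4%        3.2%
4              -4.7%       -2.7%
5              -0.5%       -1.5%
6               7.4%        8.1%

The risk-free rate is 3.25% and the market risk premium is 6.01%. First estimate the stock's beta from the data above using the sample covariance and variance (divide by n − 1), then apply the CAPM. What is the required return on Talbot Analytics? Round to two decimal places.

Mean R_i = (-2.1 − 5.2 + 6.4 − 4.7 − 0.5 + 7.4) / 6 = 0.2167%
Mean R_m = (-0.6 − 4.2 + 3.2 − 2.7 − 1.5 + 8.1) / 6 = 0.3833%
Σ(R_i − R̄_i)(R_m − R̄_m) = 116.4617  ⇒  Cov = 116.4617 / 5 = 23.2923
Σ(R_m − R̄_m)² = 102.5083  ⇒  Var(R_m) = 102.5083 / 5 = 20.5017
β = Cov / Var(R_m) = 23.2923 / 20.5017 = 1.1361
E(R) = R_f + β × MRP = 3.25% + 1.1361 × 6.01% = 10.08%

10.08%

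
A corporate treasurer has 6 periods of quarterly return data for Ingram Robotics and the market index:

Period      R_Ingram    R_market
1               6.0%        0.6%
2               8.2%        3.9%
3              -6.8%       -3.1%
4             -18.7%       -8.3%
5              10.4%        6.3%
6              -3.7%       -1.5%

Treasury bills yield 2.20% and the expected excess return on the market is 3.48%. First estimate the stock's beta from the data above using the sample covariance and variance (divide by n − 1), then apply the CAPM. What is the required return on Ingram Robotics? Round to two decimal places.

9.44%

Mean R_i = (6.0 + 8.2 − 6.8 − 18.7 + 10.4 − 3.7) / 6 = -0.7667%
Mean R_m = (0.6 + 3.9 − 3.1 − 8.3 + 6.3 − 1.5) / 6 = -0.3500%
Σ(R_i − R̄_i)(R_m − R̄_m) = 281.3300  ⇒  Cov = 281.3300 / 5 = 56.2660
Σ(R_m − R̄_m)² = 135.2750  ⇒  Var(R_m) = 135.2750 / 5 = 27.0550
β = Cov / Var(R_m) = 56.2660 / 27.0550 = 2.0797
E(R) = R_f + β × MRP = 2.20% + 2.0797 × 3.48% = 9.44%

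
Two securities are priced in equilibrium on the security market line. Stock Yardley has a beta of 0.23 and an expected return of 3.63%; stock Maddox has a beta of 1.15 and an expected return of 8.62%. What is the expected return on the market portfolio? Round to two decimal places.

7.81%

Both satisfy E(R) = R_f + β·MRP, so the slope of the SML is
MRP = (8.62% − 3.63%) / (1.15 − 0.23) = 4.99% / 0.92 = 5.4239%
R_f = E(R_Yardley) − β_Yardley·MRP = 3.63% − 0.23 × 5.4239% = 2.3825%
E(R_m) = R_f + MRP = 2.3825% + 5.4239% = 7.81%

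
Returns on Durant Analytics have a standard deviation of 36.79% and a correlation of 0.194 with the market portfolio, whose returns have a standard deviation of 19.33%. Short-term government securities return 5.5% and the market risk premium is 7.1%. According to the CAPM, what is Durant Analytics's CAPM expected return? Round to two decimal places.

β = ρ × σ_i / σ_m = 0.194 × 36.79% / 19.33% = 0.3692
E(R) = 5.5% + 0.3692 × 7.1% = 8.12%

8.12%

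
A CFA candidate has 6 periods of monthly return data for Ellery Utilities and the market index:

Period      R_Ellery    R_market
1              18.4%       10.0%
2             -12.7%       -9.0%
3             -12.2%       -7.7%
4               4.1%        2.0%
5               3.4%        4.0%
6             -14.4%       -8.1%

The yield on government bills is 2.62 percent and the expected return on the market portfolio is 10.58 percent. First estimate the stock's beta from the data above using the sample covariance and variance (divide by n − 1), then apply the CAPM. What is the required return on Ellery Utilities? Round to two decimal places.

Mean R_i = (18.4 − 12.7 − 12.2 + 4.1 + 3.4 − 14.4) / 6 = -2.2333%
Mean R_m = (10.0 − 9.0 − 7.7 + 2.0 + 4.0 − 8.1) / 6 = -1.4667%
Σ(R_i − R̄_i)(R_m − R̄_m) = 511.0267  ⇒  Cov = 511.0267 / 5 = 102.2053
Σ(R_m − R̄_m)² = 312.9933  ⇒  Var(R_m) = 312.9933 / 5 = 62.5987
β = Cov / Var(R_m) = 102.2053 / 62.5987 = 1.6327
MRP = 10.58% − 2.62% = 7.96%
E(R) = R_f + β × MRP = 2.62% + 1.6327 × 7.96% = 15.62%

15.62%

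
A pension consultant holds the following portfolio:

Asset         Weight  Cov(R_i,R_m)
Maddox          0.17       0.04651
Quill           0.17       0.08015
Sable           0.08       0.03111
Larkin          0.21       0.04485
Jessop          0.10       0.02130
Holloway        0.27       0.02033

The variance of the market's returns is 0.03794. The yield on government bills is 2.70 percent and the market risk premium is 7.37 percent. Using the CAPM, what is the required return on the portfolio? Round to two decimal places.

10.68%

β_Maddox = 0.04651 / 0.03794 = 1.2259
β_Quill = 0.08015 / 0.03794 = 2.1125
β_Sable = 0.03111 / 0.03794 = 0.8200
β_Larkin = 0.04485 / 0.03794 = 1.1821
β_Jessop = 0.02130 / 0.03794 = 0.5614
β_Holloway = 0.02033 / 0.03794 = 0.5358
β_P = Σ w_i β_i = 0.17×1.2259 + 0.17×2.1125 + 0.08×0.8200 + 0.21×1.1821 + 0.10×0.5614 + 0.27×0.5358 = 1.0822
E(R_P) = R_f + β_P × MRP = 2.70% + 1.0822 × 7.37% = 10.68%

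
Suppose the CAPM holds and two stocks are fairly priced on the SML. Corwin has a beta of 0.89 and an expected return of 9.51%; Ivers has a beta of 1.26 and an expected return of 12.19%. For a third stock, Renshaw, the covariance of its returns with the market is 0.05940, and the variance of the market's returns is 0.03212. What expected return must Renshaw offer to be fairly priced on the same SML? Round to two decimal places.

MRP = (12.19% − 9.51%) / (1.26 − 0.89) = 7.2432%
R_f = 9.51% − 0.89 × 7.2432% = 3.0636%
β_Renshaw = Cov / Var(R_m) = 0.05940 / 0.03212 = 1.8493
E(R_Renshaw) = R_f + β × MRP = 3.0636% + 1.8493 × 7.2432% = 16.46%

16.46%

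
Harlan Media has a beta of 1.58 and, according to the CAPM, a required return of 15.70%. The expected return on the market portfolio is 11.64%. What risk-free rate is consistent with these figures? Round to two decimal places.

E(R) = R_f + β(E(R_m) − R_f) = R_f(1 − β) + β·E(R_m)
15.70% = R_f × (1 − 1.58) + 1.58 × 11.64%
15.70% = R_f × -0.58 + 18.3912%
R_f = (15.70% − 18.3912%) / -0.58 = 4.64%

4.64%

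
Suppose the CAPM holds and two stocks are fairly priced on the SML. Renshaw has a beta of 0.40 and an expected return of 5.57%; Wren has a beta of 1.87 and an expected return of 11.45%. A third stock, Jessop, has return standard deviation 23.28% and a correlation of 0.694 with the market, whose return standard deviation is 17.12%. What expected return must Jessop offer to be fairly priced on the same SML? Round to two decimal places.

MRP = (11.45% − 5.57%) / (1.87 − 0.40) = 4.0000%
R_f = 5.57% − 0.40 × 4.0000% = 3.9700%
β_Jessop = ρ·σ_i/σ_m = 0.694 × 23.28 / 17.12 = 0.9437
E(R_Jessop) = R_f + β × MRP = 3.9700% + 0.9437 × 4.0000% = 7.74%

7.74%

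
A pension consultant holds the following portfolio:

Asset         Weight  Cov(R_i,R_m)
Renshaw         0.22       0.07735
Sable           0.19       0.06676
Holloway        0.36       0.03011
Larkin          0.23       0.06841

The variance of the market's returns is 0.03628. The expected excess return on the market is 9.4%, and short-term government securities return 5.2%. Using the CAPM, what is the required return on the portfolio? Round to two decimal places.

β_Renshaw = 0.07735 / 0.03628 = 2.1320
β_Sable = 0.06676 / 0.03628 = 1.8401
β_Holloway = 0.03011 / 0.03628 = 0.8299
β_Larkin = 0.06841 / 0.03628 = 1.8856
β_P = Σ w_i β_i = 0.22×2.1320 + 0.19×1.8401 + 0.36×0.8299 + 0.23×1.8856 = 1.5511
E(R_P) = R_f + β_P × MRP = 5.2% + 1.5511 × 9.4% = 19.78%

19.78%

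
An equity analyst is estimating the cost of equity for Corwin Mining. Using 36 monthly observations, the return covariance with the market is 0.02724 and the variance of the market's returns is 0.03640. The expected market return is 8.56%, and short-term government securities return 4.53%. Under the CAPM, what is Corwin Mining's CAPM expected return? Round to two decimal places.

7.55%

β = Cov(R_i, R_m) / Var(R_m) = 0.02724 / 0.03640 = 0.7484
MRP = 8.56% − 4.53% = 4.03%
E(R) = R_f + β × MRP = 4.53% + 0.7484 × 4.03% = 7.55%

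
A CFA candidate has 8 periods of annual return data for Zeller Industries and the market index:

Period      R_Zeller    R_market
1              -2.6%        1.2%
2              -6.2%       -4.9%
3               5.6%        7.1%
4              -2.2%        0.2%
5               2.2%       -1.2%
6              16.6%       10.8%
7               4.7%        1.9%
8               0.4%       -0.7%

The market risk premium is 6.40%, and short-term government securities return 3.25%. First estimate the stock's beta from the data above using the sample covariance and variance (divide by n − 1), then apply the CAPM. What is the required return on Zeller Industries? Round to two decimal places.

Mean R_i = (-2.6 − 6.2 + 5.6 − 2.2 + 2.2 + 16.6 + 4.7 + 0.4) / 8 = 2.3125%
Mean R_m = (1.2 − 4.9 + 7.1 + 0.2 − 1.2 + 10.8 + 1.9 − 0.7) / 8 = 1.8000%
Σ(R_i − R̄_i)(R_m − R̄_m) = 218.5700  ⇒  Cov = 218.5700 / 7 = 31.2243
Σ(R_m − R̄_m)² = 172.1600  ⇒  Var(R_m) = 172.1600 / 7 = 24.5943
β = Cov / Var(R_m) = 31.2243 / 24.5943 = 1.2696
E(R) = R_f + β × MRP = 3.25% + 1.2696 × 6.40% = 11.38%

11.38%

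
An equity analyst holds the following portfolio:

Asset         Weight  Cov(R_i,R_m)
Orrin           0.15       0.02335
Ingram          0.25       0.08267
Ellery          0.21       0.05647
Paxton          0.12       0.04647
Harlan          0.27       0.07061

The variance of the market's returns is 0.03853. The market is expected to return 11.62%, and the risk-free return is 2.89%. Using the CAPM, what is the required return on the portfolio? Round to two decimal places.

16.64%

β_Orrin = 0.02335 / 0.03853 = 0.6060
β_Ingram = 0.08267 / 0.03853 = 2.1456
β_Ellery = 0.05647 / 0.03853 = 1.4656
β_Paxton = 0.04647 / 0.03853 = 1.2061
β_Harlan = 0.07061 / 0.03853 = 1.8326
β_P = Σ w_i β_i = 0.15×0.6060 + 0.25×2.1456 + 0.21×1.4656 + 0.12×1.2061 + 0.27×1.8326 = 1.5746
MRP = 11.62% − 2.89% = 8.73%
E(R_P) = R_f + β_P × MRP = 2.89% + 1.5746 × 8.73% = 16.64%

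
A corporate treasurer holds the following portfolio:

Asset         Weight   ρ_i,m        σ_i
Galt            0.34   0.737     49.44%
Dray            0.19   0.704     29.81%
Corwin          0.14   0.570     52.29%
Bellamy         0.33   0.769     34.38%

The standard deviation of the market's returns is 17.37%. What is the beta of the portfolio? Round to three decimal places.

1.685

β_Galt = 0.737 × 49.44% / 17.37% = 2.0977
β_Dray = 0.704 × 29.81% / 17.37% = 1.2082
β_Corwin = 0.570 × 52.29% / 17.37% = 1.7159
β_Bellamy = 0.769 × 34.38% / 17.37% = 1.5221
β_P = Σ w_i β_i = 0.34×2.0977 + 0.19×1.2082 + 0.14×1.7159 + 0.33×1.5221 = 1.6853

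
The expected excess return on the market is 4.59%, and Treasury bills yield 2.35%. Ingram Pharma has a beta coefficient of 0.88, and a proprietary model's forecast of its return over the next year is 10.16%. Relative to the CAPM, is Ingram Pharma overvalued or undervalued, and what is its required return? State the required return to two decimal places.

Undervalued; required return 6.39%

Required return = R_f + β·MRP = 2.35% + 0.88 × 4.59% = 6.39%
Forecast 10.16% > required 6.39% → the stock plots above the SML → undervalued.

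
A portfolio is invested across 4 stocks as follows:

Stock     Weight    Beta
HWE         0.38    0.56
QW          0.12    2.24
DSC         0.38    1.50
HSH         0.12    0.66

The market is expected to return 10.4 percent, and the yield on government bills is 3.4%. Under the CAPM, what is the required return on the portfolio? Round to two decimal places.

11.32%

β_P = Σ w_i β_i = 0.38×0.56 + 0.12×2.24 + 0.38×1.50 + 0.12×0.66 = 1.1308
MRP = 10.4% − 3.4% = 7.00%
E(R_P) = R_f + β_P × MRP = 3.4% + 1.1308 × 7.0% = 11.32%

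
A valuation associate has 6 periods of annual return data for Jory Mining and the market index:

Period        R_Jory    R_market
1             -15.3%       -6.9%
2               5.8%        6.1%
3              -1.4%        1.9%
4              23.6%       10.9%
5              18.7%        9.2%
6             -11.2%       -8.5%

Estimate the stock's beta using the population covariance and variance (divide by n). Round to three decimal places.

1.838

Mean R_i = (-15.3 + 5.8 − 1.4 + 23.6 + 18.7 − 11.2) / 6 = 3.3667%
Mean R_m = (-6.9 + 6.1 + 1.9 + 10.9 + 9.2 − 8.5) / 6 = 2.1167%
Σ(R_i − R̄_i)(R_m − R̄_m) = 620.0133  ⇒  Cov = 620.0133 / 6 = 103.3356
Σ(R_m − R̄_m)² = 337.2483  ⇒  Var(R_m) = 337.2483 / 6 = 56.2081
β = Cov / Var(R_m) = 103.3356 / 56.2081 = 1.8384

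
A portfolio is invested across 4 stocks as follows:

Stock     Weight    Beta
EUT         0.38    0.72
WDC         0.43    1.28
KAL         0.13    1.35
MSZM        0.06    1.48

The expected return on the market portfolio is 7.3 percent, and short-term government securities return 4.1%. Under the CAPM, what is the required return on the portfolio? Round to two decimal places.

7.58%

β_P = Σ w_i β_i = 0.38×0.72 + 0.43×1.28 + 0.13×1.35 + 0.06×1.48 = 1.0883
MRP = 7.3% − 4.1% = 3.20%
E(R_P) = R_f + β_P × MRP = 4.1% + 1.0883 × 3.2% = 7.58%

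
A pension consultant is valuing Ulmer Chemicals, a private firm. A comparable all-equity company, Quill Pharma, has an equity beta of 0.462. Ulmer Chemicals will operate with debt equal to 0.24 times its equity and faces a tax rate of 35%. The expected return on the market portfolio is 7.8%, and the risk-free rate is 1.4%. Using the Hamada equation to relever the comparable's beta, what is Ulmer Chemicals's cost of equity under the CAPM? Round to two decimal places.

β_L = β_U × [1 + (1 − t)(D/E)] = 0.462 × [1 + (1 − 0.35) × 0.24]
    = 0.462 × [1 + 0.65 × 0.24] = 0.462 × 1.1560 = 0.5341
MRP = 7.8% − 1.4% = 6.40%
E(R) = R_f + β_L × MRP = 1.4% + 0.5341 × 6.4% = 4.82%

4.82%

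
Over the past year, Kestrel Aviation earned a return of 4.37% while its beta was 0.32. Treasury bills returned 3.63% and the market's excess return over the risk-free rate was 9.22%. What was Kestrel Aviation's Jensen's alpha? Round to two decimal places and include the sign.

-2.21%

CAPM benchmark = R_f + β(R_m − R_f) = 3.63% + 0.32 × 9.22% = 6.5804%
α = actual − benchmark = 4.37% − 6.5804% = -2.21%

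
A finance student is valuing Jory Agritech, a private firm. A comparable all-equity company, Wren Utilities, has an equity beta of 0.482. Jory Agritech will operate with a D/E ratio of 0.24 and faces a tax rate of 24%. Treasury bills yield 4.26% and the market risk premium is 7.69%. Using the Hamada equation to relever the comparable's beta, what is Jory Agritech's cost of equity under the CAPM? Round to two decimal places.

β_L = β_U × [1 + (1 − t)(D/E)] = 0.482 × [1 + (1 − 0.24) × 0.24]
    = 0.482 × [1 + 0.76 × 0.24] = 0.482 × 1.1824 = 0.5699
E(R) = R_f + β_L × MRP = 4.26% + 0.5699 × 7.69% = 8.64%

8.64%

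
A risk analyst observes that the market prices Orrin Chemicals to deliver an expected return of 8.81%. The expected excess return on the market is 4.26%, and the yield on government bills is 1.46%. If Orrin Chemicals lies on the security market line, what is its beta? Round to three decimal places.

β = (E(R) − R_f) / MRP = (8.81% − 1.46%) / 4.26% = 7.35% / 4.26% = 1.725

1.725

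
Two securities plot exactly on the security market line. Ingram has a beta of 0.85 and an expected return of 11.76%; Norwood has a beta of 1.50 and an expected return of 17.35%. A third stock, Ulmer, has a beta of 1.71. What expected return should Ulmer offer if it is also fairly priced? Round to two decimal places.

MRP (SML slope) = (17.35% − 11.76%) / (1.50 − 0.85) = 5.59% / 0.65 = 8.6000%
R_f (intercept) = 11.76% − 0.85 × 8.6000% = 4.4500%
E(R_Ulmer) = R_f + β × MRP = 4.4500% + 1.71 × 8.6000% = 19.16%

19.16%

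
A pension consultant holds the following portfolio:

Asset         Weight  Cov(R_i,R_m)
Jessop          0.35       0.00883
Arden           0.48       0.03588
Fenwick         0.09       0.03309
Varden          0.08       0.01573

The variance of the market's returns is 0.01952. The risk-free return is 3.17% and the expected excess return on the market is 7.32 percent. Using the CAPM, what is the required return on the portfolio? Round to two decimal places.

12.38%

β_Jessop = 0.00883 / 0.01952 = 0.4524
β_Arden = 0.03588 / 0.01952 = 1.8381
β_Fenwick = 0.03309 / 0.01952 = 1.6952
β_Varden = 0.01573 / 0.01952 = 0.8058
β_P = Σ w_i β_i = 0.35×0.4524 + 0.48×1.8381 + 0.09×1.6952 + 0.08×0.8058 = 1.2577
E(R_P) = R_f + β_P × MRP = 3.17% + 1.2577 × 7.32% = 12.38%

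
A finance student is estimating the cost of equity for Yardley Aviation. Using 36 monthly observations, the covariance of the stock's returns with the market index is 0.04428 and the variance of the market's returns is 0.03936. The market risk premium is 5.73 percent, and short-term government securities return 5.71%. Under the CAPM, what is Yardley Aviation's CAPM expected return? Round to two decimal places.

12.16%

β = Cov(R_i, R_m) / Var(R_m) = 0.04428 / 0.03936 = 1.1250
E(R) = R_f + β × MRP = 5.71% + 1.1250 × 5.73% = 12.16%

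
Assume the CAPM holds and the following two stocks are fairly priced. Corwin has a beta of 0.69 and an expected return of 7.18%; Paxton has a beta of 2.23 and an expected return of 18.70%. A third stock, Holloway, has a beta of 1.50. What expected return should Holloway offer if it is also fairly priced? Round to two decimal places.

13.24%

MRP (SML slope) = (18.70% − 7.18%) / (2.23 − 0.69) = 11.52% / 1.54 = 7.4805%
R_f (intercept) = 7.18% − 0.69 × 7.4805% = 2.0185%
E(R_Holloway) = R_f + β × MRP = 2.0185% + 1.50 × 7.4805% = 13.24%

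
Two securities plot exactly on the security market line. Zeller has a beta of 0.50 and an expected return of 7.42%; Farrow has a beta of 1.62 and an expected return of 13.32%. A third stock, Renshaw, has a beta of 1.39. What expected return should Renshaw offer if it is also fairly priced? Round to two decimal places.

12.11%

MRP (SML slope) = (13.32% − 7.42%) / (1.62 − 0.50) = 5.90% / 1.12 = 5.2679%
R_f (intercept) = 7.42% − 0.50 × 5.2679% = 4.7861%
E(R_Renshaw) = R_f + β × MRP = 4.7861% + 1.39 × 5.2679% = 12.11%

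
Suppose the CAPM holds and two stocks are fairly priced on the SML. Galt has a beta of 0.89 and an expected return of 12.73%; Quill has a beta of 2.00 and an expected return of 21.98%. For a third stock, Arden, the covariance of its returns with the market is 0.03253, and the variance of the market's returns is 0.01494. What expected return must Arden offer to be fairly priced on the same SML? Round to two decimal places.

23.46%

MRP = (21.98% − 12.73%) / (2.00 − 0.89) = 8.3333%
R_f = 12.73% − 0.89 × 8.3333% = 5.3134%
β_Arden = Cov / Var(R_m) = 0.03253 / 0.01494 = 2.1774
E(R_Arden) = R_f + β × MRP = 5.3134% + 2.1774 × 8.3333% = 23.46%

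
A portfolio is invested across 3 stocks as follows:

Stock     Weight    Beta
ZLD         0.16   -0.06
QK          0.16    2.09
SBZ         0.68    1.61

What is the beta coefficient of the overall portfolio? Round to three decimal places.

β_P = Σ w_i β_i = 0.16×-0.06 + 0.16×2.09 + 0.68×1.61 = 1.4196

1.420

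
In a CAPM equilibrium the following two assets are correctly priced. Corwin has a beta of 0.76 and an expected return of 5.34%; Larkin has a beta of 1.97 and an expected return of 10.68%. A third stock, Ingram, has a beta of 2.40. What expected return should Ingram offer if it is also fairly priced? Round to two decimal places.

MRP (SML slope) = (10.68% − 5.34%) / (1.97 − 0.76) = 5.34% / 1.21 = 4.4132%
R_f (intercept) = 5.34% − 0.76 × 4.4132% = 1.9860%
E(R_Ingram) = R_f + β × MRP = 1.9860% + 2.40 × 4.4132% = 12.58%

12.58%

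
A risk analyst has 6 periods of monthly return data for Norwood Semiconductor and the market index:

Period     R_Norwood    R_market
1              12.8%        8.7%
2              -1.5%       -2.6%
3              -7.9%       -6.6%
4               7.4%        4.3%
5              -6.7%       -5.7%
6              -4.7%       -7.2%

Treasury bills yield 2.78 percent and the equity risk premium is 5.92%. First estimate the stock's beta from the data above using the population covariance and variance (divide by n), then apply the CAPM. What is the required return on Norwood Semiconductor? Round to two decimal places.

10.22%

Mean R_i = (12.8 − 1.5 − 7.9 + 7.4 − 6.7 − 4.7) / 6 = -0.1000%
Mean R_m = (8.7 − 2.6 − 6.6 + 4.3 − 5.7 − 7.2) / 6 = -1.5167%
Σ(R_i − R̄_i)(R_m − R̄_m) = 270.3400  ⇒  Cov = 270.3400 / 6 = 45.0567
Σ(R_m − R̄_m)² = 215.0283  ⇒  Var(R_m) = 215.0283 / 6 = 35.8381
β = Cov / Var(R_m) = 45.0567 / 35.8381 = 1.2572
E(R) = R_f + β × MRP = 2.78% + 1.2572 × 5.92% = 10.22%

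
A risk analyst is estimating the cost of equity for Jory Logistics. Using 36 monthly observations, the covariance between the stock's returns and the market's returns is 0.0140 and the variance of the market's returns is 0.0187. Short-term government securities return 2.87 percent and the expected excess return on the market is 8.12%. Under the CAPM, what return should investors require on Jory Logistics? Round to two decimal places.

β = Cov(R_i, R_m) / Var(R_m) = 0.0140 / 0.0187 = 0.7487
E(R) = R_f + β × MRP = 2.87% + 0.7487 × 8.12% = 8.95%

8.95%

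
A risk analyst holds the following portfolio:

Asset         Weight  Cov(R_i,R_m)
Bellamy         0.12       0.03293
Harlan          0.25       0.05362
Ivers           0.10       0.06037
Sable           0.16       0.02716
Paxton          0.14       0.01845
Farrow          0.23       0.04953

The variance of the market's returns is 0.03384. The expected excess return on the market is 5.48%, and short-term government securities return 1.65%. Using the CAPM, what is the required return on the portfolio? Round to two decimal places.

β_Bellamy = 0.03293 / 0.03384 = 0.9731
β_Harlan = 0.05362 / 0.03384 = 1.5845
β_Ivers = 0.06037 / 0.03384 = 1.7840
β_Sable = 0.02716 / 0.03384 = 0.8026
β_Paxton = 0.01845 / 0.03384 = 0.5452
β_Farrow = 0.04953 / 0.03384 = 1.4637
β_P = Σ w_i β_i = 0.12×0.9731 + 0.25×1.5845 + 0.10×1.7840 + 0.16×0.8026 + 0.14×0.5452 + 0.23×1.4637 = 1.2327
E(R_P) = R_f + β_P × MRP = 1.65% + 1.2327 × 5.48% = 8.41%

8.41%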